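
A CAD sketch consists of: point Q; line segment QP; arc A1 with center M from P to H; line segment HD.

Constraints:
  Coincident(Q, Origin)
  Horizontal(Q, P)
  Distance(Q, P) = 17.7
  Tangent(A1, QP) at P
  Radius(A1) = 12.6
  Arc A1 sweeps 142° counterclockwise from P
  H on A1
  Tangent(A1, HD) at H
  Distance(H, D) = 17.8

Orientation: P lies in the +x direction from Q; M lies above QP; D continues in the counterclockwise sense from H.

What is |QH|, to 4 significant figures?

33.99

Q is at the origin; Q and P share the same y with |QP| = 17.7 and P on the +x side, so P = (17.70, 0.000). Tangency of A1 to QP means the radius MP is perpendicular to QP, so M = P + (0, 12.6) = (17.70, 12.60). On A1, P sits at bearing -90° from M; a 142° counterclockwise sweep puts H at bearing 52°, so H = M + 12.6·(cos 52°, sin 52°) = (25.46, 22.53). Then |QH| = |H − Q| = 33.99.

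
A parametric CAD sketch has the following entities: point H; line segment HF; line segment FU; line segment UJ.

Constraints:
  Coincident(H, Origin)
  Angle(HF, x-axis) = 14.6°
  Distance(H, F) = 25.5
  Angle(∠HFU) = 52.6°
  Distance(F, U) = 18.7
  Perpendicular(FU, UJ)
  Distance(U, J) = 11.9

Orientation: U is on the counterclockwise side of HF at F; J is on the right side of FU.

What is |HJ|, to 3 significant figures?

32.3

∠HFU = 52.6°, so FU runs at 14.6° + (180° − 52.6°) = 142° from the x-axis; with |FU| = 18.7, U = F + 18.7·(cos 142°, sin 142°) = (9.94, 17.9). FU ⟂ UJ; with |UJ| = 11.9 on the right of FU, J = U + 11.9·(0.616, 0.788) = (17.3, 27.3). Then |HJ| = |J − H| = 32.3.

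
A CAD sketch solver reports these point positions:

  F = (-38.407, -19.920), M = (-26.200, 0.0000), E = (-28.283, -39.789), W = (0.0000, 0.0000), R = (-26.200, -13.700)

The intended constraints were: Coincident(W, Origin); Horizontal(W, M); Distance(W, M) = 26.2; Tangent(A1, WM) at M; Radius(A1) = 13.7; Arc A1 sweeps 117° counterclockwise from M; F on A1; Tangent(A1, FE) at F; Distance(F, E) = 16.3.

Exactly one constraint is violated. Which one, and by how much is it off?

Distance(F, E) = 16.3 — off by 6.00.

W = (0.00, 0.00) ✓; W.y = 0.00, M.y = 0.00 ✓; |WM| = 26.20 ✓; ∠(RM, MW) = 90.00° ✓; |RM| = 13.70 ✓; bearing(R→F) − bearing(R→M) = 117.0° ✓; |RF| = 13.70 ✓; ∠(RF, FE) = 90.00° ✓; |FE| = 22.30 ✗.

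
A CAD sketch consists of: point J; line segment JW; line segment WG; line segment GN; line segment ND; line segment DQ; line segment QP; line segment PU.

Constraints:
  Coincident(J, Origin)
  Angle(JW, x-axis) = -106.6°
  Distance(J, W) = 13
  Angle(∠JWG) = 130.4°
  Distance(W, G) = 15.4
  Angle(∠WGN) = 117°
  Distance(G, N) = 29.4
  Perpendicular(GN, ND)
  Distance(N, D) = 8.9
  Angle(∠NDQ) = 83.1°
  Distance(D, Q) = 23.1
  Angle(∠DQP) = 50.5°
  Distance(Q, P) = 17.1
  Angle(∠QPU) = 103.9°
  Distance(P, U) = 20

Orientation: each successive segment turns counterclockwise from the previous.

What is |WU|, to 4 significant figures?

43.58

J is at the origin; JW runs at -106.6° with length 13.0, so W = (-3.714, -12.46). ∠JWG = 130.4° gives WG at -57.00° from the x-axis; with |WG| = 15.4, G = (4.673, -25.37). ∠WGN = 117.0° gives GN at 6.000° from the x-axis; with |GN| = 29.4, N = (33.91, -22.30). The perpendicularity gives ND at right angles to GN, so ND runs at 96.00°; with |ND| = 8.9, D = (32.98, -13.45). ∠NDQ = 83.1° gives DQ at -167.1° from the x-axis; with |DQ| = 23.1, Q = (10.47, -18.61). ∠DQP = 50.5° gives QP at -37.60° from the x-axis; with |QP| = 17.1, P = (24.01, -29.04). ∠QPU = 103.9° gives PU at 38.50° from the x-axis; with |PU| = 20.0, U = (39.67, -16.59). Then |WU| = |U − W| = 43.58.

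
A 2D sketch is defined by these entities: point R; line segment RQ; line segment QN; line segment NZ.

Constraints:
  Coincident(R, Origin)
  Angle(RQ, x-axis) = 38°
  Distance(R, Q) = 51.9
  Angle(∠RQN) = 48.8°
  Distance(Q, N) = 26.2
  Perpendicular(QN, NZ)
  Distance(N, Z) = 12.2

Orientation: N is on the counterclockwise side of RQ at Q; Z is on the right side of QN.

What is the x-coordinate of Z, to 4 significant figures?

17.45

∠RQN = 48.8°, so QN runs at 38.0° + (180° − 48.8°) = 169.2° from the x-axis; with |QN| = 26.2, N = Q + 26.2·(cos 169.2°, sin 169.2°) = (15.16, 36.86). The perpendicularity gives NZ at right angles to QN; with |NZ| = 12.2 on the right of QN, Z = N + 12.2·(0.1874, 0.9823) = (17.45, 48.85). So Z.x = 17.45.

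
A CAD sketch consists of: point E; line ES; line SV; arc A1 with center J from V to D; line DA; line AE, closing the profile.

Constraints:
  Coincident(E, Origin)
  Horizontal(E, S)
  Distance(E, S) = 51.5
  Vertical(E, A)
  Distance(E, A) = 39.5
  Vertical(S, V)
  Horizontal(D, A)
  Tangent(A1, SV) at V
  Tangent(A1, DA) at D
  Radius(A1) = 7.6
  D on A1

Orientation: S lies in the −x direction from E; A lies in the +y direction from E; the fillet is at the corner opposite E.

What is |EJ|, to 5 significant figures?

54.266

E is at the origin; E and S share the same y with |ES| = 51.5 and S on the −x side, so S = (-51.500, 0.0000). E and A share the same x with |EA| = 39.5 and A on the +y side, so A = (0.0000, 39.500). The virtual corner opposite E is at (-51.500, 39.500). A1 meets SV tangentially, so JV is at right angles to SV and since A1 is tangent to DA there, JD ⟂ DA, with radius 7.6, so the center J sits 7.6 in from both sides at J = (-43.900, 31.900). Then |EJ| = |J − E| = 54.266.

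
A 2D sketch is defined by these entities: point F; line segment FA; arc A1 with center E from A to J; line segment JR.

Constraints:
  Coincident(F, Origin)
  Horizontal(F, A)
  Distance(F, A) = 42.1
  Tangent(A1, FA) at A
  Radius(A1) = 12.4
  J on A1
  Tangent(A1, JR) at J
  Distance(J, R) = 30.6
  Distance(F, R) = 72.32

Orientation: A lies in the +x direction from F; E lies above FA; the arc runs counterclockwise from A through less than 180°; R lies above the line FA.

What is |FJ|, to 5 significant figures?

55.165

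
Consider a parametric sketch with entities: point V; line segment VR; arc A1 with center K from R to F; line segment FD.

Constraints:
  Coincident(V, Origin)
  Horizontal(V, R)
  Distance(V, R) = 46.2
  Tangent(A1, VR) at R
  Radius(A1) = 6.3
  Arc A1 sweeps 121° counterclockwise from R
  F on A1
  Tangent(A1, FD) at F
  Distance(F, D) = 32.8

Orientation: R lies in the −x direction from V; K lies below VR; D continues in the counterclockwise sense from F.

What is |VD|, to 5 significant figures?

51.214

V is at the origin; V and R share the same y with |VR| = 46.2 and R on the −x side, so R = (-46.200, 0.0000). The tangent condition forces KR to be normal to VR, so K = R + (0, -6.3) = (-46.200, -6.3000). On A1, R sits at bearing 90° from K; a 121° counterclockwise sweep puts F at bearing 211°, so F = K + 6.3·(cos 211°, sin 211°) = (-51.600, -9.5447). Since A1 is tangent to FD there, KF ⟂ FD, so FD runs along (−sin 211°, cos 211°); with |FD| = 32.8, D = (-34.707, -37.660). Then |VD| = |D − V| = 51.214.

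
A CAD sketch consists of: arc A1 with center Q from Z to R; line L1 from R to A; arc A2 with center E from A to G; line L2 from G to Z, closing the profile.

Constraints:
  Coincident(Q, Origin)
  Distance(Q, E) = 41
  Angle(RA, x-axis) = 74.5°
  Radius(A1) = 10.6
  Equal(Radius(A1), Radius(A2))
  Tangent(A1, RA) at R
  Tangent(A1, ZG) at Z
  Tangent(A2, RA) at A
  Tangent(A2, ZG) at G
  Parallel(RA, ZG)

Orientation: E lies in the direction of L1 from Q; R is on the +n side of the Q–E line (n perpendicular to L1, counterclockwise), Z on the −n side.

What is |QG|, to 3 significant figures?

42.3

The slot axis is L1's direction at 74.5°, so u = (cos 74.5°, sin 74.5°) = (0.267, 0.964) and n = (−sin 74.5°, cos 74.5°) = (-0.964, 0.267). Q is at the origin and E lies 41.0 along u from Q, so E = 41.0·u = (11.0, 39.5). Tangency of A1 to both parallel lines with radius 10.6 puts R and Z at Q ± 10.6·n: R = (-10.2, 2.83), Z = (10.2, -2.83). Equal radii place A and G the same way about E: A = E + 10.6·n = (0.742, 42.3), G = E − 10.6·n = (21.2, 36.7). Then |QG| = |G − Q| = 42.3.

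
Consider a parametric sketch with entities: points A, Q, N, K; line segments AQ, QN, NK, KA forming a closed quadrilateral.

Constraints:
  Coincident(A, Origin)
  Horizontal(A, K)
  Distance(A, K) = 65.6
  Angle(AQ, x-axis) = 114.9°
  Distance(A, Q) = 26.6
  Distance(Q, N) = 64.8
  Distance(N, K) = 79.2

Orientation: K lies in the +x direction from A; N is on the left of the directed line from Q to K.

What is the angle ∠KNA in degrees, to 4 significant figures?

49.01°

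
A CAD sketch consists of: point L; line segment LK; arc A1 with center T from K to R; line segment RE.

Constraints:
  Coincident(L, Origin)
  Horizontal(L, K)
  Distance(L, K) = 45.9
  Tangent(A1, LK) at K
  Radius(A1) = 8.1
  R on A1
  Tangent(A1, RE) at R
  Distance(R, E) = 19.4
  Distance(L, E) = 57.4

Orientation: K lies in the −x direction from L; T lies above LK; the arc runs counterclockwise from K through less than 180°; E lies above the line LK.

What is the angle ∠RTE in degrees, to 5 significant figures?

67.338°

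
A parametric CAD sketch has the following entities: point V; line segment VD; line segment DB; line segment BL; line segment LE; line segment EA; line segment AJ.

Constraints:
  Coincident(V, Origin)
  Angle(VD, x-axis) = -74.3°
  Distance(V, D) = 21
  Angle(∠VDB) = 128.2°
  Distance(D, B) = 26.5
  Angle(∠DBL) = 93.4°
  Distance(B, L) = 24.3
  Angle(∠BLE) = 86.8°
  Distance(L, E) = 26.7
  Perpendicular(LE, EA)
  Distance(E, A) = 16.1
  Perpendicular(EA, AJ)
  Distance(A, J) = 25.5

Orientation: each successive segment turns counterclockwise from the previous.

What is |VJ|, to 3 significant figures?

40.5

LE is perpendicular to EA, so EA runs at -113°; with |EA| = 16.1, A = (9.93, -13.0). EA ⟂ AJ, so AJ runs at -22.7°; with |AJ| = 25.5, J = (33.5, -22.9). Then |VJ| = |J − V| = 40.5.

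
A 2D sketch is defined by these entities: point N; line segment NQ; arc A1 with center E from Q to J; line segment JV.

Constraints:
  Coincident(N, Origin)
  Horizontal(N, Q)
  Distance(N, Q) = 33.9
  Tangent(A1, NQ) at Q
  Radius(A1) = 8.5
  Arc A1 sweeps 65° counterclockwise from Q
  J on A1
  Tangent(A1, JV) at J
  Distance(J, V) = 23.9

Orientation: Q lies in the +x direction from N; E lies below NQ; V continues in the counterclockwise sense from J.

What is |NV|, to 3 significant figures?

31.1

N is at the origin; NQ is horizontal with |NQ| = 33.9 and Q on the +x side, so Q = (33.9, 0.00). Since A1 is tangent to NQ there, EQ ⟂ NQ, so E = Q + (0, -8.5) = (33.9, -8.50). On A1, Q sits at bearing 90° from E; a 65° counterclockwise sweep puts J at bearing 155°, so J = E + 8.5·(cos 155°, sin 155°) = (26.2, -4.91). A1 meets JV tangentially, so EJ is at right angles to JV, so JV runs along (−sin 155°, cos 155°); with |JV| = 23.9, V = (16.1, -26.6). Then |NV| = |V − N| = 31.1.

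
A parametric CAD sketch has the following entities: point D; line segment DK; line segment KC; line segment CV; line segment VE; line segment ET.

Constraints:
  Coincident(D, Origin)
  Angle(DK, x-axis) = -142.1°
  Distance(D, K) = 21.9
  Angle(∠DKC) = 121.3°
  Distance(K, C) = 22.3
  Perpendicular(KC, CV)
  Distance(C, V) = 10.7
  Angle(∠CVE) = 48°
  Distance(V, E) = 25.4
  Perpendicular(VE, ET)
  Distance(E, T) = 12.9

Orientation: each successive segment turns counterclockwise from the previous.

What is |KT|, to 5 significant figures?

19.940

D is at the origin; DK runs at -142.1° with length 21.9, so K = (-17.281, -13.453). ∠DKC = 121.3° gives KC at -83.400° from the x-axis; with |KC| = 22.3, C = (-14.718, -35.605). KC is perpendicular to CV, so CV runs at 6.6000°; with |CV| = 10.7, V = (-4.0888, -34.375). ∠CVE = 48.0° gives VE at 138.60° from the x-axis; with |VE| = 25.4, E = (-23.142, -17.578). VE is perpendicular to ET, so ET runs at -131.40°; with |ET| = 12.9, T = (-31.672, -27.254). Then |KT| = |T − K| = 19.940.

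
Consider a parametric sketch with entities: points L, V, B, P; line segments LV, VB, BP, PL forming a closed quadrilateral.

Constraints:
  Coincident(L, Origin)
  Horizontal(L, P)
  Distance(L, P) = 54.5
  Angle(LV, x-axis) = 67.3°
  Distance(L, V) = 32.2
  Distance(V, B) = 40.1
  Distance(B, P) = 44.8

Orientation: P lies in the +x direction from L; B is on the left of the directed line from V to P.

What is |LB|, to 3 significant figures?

66.7

Checks: |VB| = 40.10 ✓; |BP| = 44.80 ✓.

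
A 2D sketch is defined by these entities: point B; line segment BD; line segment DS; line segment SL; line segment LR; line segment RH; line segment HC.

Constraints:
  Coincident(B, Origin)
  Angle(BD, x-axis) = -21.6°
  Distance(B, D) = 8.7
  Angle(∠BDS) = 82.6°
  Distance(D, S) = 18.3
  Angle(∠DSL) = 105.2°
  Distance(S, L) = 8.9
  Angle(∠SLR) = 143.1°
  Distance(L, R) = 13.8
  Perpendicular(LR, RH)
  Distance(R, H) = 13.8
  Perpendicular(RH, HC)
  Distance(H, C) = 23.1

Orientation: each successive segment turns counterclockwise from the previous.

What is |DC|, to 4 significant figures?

12.37

LR ⟂ RH, so RH runs at -82.50°; with |RH| = 13.8, H = (-7.056, 3.424). The perpendicularity gives HC at right angles to RH, so HC runs at 7.500°; with |HC| = 23.1, C = (15.85, 6.439). Then |DC| = |C − D| = 12.37.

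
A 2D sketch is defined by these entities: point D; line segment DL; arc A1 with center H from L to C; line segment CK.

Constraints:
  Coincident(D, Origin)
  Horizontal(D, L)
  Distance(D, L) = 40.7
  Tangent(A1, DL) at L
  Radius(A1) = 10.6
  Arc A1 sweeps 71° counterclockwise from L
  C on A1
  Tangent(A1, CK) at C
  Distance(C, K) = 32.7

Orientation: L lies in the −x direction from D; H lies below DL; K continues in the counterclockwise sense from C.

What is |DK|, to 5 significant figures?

72.217

On A1, L sits at bearing 90° from H; a 71° counterclockwise sweep puts C at bearing 161°, so C = H + 10.6·(cos 161°, sin 161°) = (-50.722, -7.1490). Since A1 is tangent to CK there, HC ⟂ CK, so CK runs along (−sin 161°, cos 161°); with |CK| = 32.7, K = (-61.369, -38.067). Then |DK| = |K − D| = 72.217.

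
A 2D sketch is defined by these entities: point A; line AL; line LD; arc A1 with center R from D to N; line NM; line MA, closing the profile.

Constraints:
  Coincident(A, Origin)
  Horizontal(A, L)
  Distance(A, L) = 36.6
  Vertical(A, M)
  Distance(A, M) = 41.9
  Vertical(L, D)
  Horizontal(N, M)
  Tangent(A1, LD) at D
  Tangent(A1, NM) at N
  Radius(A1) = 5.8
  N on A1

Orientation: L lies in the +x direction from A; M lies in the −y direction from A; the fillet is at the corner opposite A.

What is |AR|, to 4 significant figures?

47.45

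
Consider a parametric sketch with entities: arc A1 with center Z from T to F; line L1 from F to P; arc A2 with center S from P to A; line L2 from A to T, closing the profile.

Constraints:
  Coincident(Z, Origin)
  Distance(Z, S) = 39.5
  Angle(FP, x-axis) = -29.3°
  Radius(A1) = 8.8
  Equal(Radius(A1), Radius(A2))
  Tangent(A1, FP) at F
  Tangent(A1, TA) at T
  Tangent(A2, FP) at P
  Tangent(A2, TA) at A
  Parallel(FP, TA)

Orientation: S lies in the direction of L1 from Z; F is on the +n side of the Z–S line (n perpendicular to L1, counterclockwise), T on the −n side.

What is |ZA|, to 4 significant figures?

40.47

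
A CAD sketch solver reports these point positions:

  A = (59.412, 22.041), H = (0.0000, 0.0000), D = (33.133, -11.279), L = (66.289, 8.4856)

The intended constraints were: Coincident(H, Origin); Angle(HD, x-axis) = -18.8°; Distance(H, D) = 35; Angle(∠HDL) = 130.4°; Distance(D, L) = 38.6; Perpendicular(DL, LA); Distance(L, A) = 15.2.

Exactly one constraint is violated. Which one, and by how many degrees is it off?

Perpendicular(DL, LA) — off by 3.90°.

H = (0.00, 0.00) ✓; HD at -18.80° ✓; |HD| = 35.00 ✓; ∠HDL = 130.4° ✓; |DL| = 38.60 ✓; ∠(DL, LA) = 86.10° ✗; |LA| = 15.20 ✓.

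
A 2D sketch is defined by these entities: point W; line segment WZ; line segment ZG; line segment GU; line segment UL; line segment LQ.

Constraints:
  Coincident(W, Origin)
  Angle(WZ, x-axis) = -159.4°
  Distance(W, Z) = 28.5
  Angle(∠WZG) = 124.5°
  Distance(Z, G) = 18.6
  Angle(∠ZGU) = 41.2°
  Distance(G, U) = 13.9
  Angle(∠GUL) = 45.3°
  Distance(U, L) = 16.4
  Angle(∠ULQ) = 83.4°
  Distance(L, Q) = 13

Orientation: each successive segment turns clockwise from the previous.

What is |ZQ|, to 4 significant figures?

22.49

W is at the origin; WZ runs at -159.4° with length 28.5, so Z = (-26.68, -10.03). ∠WZG = 124.5° gives ZG at 145.1° from the x-axis; with |ZG| = 18.6, G = (-41.93, 0.6144). ∠ZGU = 41.2° gives GU at 6.300° from the x-axis; with |GU| = 13.9, U = (-28.12, 2.140). ∠GUL = 45.3° gives UL at -128.4° from the x-axis; with |UL| = 16.4, L = (-38.30, -10.71). ∠ULQ = 83.4° gives LQ at 135.0° from the x-axis; with |LQ| = 13.0, Q = (-47.50, -1.520). Then |ZQ| = |Q − Z| = 22.49.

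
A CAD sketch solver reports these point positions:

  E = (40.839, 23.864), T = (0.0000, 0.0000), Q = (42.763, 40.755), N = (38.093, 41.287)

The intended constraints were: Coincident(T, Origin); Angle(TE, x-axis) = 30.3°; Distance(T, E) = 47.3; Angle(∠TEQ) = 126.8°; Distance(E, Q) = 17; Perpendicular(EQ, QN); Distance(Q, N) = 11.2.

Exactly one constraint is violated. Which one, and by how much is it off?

Distance(Q, N) = 11.2 — off by 6.50.

T = (0.00, 0.00) ✓; TE at 30.30° ✓; |TE| = 47.30 ✓; ∠TEQ = 126.8° ✓; |EQ| = 17.00 ✓; ∠(EQ, QN) = 90.00° ✓; |QN| = 4.700 ✗.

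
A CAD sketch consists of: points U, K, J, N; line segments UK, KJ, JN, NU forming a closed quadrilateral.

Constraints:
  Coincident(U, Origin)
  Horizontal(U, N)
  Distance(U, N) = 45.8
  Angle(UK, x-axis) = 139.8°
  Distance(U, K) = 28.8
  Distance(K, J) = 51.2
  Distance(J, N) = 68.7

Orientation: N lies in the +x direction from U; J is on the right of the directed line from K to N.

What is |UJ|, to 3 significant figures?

35.4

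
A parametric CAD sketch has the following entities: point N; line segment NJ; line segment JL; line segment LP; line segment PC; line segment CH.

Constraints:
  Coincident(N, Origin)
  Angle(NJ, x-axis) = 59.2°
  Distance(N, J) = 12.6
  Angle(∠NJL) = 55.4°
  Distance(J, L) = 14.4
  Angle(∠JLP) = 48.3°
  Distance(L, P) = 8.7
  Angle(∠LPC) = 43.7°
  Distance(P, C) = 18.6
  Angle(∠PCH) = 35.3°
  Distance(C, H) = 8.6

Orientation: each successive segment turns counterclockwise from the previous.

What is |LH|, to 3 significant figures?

5.39

N is at the origin; NJ runs at 59.2° with length 12.6, so J = (6.45, 10.8). ∠NJL = 55.4° gives JL at -176° from the x-axis; with |JL| = 14.4, L = (-7.92, 9.87). ∠JLP = 48.3° gives LP at -44.5° from the x-axis; with |LP| = 8.7, P = (-1.71, 3.77). ∠LPC = 43.7° gives PC at 91.8° from the x-axis; with |PC| = 18.6, C = (-2.30, 22.4). ∠PCH = 35.3° gives CH at -124° from the x-axis; with |CH| = 8.6, H = (-7.04, 15.2). Then |LH| = |H − L| = 5.39.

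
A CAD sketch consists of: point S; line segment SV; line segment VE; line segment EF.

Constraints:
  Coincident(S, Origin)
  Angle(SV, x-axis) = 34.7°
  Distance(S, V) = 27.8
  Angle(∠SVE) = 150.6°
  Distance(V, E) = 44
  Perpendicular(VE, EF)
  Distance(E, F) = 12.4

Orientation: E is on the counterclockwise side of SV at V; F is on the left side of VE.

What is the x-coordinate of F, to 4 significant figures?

30.92

S is at the origin; SV runs at 34.7° with length 27.8, so V = 27.8·(cos 34.7°, sin 34.7°) = (22.86, 15.83). ∠SVE = 150.6°, so VE runs at 34.7° + (180° − 150.6°) = 64.10° from the x-axis; with |VE| = 44.0, E = V + 44.0·(cos 64.10°, sin 64.10°) = (42.07, 55.41). The perpendicularity gives EF at right angles to VE; with |EF| = 12.4 on the left of VE, F = E + 12.4·(-0.8996, 0.4368) = (30.92, 60.82). So F.x = 30.92.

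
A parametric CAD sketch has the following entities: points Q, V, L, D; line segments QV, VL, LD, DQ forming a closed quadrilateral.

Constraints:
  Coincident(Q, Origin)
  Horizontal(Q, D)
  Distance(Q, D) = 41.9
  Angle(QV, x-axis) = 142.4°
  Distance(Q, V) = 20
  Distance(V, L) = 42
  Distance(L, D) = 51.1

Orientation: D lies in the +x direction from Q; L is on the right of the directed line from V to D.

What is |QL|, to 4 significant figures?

27.25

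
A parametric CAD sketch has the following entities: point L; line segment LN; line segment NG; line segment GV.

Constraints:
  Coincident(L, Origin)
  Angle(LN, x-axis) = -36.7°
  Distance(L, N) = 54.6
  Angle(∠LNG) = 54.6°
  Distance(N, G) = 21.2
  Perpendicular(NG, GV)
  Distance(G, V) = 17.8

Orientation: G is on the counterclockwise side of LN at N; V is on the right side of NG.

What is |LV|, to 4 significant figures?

63.17

L is at the origin; LN runs at -36.7° with length 54.6, so N = 54.6·(cos -36.7°, sin -36.7°) = (43.78, -32.63). ∠LNG = 54.6°, so NG runs at -36.7° + (180° − 54.6°) = 88.70° from the x-axis; with |NG| = 21.2, G = N + 21.2·(cos 88.70°, sin 88.70°) = (44.26, -11.44). NG is perpendicular to GV; with |GV| = 17.8 on the right of NG, V = G + 17.8·(0.9997, -0.02269) = (62.05, -11.84). Then |LV| = |V − L| = 63.17.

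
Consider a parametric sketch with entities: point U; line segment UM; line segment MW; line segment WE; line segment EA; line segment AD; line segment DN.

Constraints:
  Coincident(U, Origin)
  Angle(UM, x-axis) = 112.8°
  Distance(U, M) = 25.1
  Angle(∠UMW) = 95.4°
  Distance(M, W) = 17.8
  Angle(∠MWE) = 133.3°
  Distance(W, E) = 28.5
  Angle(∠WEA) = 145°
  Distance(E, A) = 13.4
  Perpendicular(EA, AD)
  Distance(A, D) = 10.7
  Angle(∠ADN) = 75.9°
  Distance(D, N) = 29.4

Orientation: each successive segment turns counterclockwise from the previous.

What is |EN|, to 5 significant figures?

15.523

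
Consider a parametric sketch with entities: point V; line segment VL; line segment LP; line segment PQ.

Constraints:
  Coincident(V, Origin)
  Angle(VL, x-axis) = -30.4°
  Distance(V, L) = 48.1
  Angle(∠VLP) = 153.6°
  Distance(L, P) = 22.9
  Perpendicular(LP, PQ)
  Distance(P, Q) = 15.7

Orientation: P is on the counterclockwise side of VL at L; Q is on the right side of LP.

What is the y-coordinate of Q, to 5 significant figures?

-41.599

V is at the origin; VL runs at -30.4° with length 48.1, so L = 48.1·(cos -30.4°, sin -30.4°) = (41.487, -24.340). ∠VLP = 153.6°, so LP runs at -30.4° + (180° − 153.6°) = -4.0000° from the x-axis; with |LP| = 22.9, P = L + 22.9·(cos -4.0000°, sin -4.0000°) = (64.331, -25.938). The perpendicularity gives PQ at right angles to LP; with |PQ| = 15.7 on the right of LP, Q = P + 15.7·(-0.069756, -0.99756) = (63.236, -41.599). So Q.y = -41.599.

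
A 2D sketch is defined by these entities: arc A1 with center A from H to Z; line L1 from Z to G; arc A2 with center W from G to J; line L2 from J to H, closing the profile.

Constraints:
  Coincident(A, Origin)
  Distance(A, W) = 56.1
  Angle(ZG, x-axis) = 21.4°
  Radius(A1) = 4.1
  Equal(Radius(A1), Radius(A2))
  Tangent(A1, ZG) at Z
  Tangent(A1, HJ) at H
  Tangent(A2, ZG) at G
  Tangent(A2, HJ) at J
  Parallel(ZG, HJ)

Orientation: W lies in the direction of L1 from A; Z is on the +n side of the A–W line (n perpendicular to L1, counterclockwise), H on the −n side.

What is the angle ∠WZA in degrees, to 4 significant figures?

85.82°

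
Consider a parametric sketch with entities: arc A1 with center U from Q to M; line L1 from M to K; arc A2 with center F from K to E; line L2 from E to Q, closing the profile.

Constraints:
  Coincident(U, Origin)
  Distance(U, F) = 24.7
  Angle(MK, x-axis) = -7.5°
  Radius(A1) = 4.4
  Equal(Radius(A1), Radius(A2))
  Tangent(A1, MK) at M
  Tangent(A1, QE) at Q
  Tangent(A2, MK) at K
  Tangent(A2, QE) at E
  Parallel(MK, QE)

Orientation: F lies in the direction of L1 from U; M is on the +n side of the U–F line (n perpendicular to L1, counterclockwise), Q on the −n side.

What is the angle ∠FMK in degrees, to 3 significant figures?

10.1°

The slot axis is L1's direction at -7.5°, so u = (cos -7.5°, sin -7.5°) = (0.991, -0.131) and n = (−sin -7.5°, cos -7.5°) = (0.131, 0.991). U is at the origin and F lies 24.7 along u from U, so F = 24.7·u = (24.5, -3.22). Tangency of A1 to both parallel lines with radius 4.4 puts M and Q at U ± 4.4·n: M = (0.574, 4.36), Q = (-0.574, -4.36). Equal radii place K and E the same way about F: K = F + 4.4·n = (25.1, 1.14), E = F − 4.4·n = (23.9, -7.59). Then cos ∠FMK = MF·MK / (|MF||MK|), giving 10.1°.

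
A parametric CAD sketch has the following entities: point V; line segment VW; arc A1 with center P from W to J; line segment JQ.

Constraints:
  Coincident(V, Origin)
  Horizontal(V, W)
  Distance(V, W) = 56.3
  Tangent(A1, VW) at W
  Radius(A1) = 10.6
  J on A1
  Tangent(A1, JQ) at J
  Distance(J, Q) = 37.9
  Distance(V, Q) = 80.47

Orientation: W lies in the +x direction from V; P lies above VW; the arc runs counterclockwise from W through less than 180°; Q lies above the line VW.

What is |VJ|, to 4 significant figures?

67.84

Checks: |PJ| = 10.60 ✓; ∠(PJ, JQ) = 90.00° ✓; |JQ| = 37.90 ✓; |VQ| = 80.47 ✓.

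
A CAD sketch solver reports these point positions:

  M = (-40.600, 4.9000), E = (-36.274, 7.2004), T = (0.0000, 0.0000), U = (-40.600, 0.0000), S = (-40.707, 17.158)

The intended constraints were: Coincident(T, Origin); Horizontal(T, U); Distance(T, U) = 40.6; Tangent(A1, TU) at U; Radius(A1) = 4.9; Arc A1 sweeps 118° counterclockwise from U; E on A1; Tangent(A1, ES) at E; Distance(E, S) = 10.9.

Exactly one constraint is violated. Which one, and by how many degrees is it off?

Tangent(A1, ES) at E — off by 4.00°.

T = (0.00, 0.00) ✓; T.y = 0.00, U.y = 0.00 ✓; |TU| = 40.60 ✓; ∠(MU, UT) = 90.00° ✓; |MU| = 4.900 ✓; bearing(M→E) − bearing(M→U) = 118.0° ✓; |ME| = 4.900 ✓; ∠(ME, ES) = 94.00° ✗; |ES| = 10.90 ✓.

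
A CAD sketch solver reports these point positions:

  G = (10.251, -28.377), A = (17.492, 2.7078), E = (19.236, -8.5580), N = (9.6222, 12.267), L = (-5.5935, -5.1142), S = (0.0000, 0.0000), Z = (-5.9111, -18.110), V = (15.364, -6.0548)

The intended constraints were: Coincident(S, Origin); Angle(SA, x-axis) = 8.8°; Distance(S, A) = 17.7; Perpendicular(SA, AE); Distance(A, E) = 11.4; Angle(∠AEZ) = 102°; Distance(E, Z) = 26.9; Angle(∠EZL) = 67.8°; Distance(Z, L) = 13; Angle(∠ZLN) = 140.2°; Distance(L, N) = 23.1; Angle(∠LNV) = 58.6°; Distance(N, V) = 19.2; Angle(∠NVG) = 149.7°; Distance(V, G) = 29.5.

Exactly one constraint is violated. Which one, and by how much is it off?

Distance(V, G) = 29.5 — off by 6.60.

S = (0.00, 0.00) ✓; SA at 8.800° ✓; |SA| = 17.70 ✓; ∠(SA, AE) = 90.00° ✓; |AE| = 11.40 ✓; ∠AEZ = 102.0° ✓; |EZ| = 26.90 ✓; ∠EZL = 67.80° ✓; |ZL| = 13.00 ✓; ∠ZLN = 140.2° ✓; |LN| = 23.10 ✓; ∠LNV = 58.60° ✓; |NV| = 19.20 ✓; ∠NVG = 149.7° ✓; |VG| = 22.90 ✗.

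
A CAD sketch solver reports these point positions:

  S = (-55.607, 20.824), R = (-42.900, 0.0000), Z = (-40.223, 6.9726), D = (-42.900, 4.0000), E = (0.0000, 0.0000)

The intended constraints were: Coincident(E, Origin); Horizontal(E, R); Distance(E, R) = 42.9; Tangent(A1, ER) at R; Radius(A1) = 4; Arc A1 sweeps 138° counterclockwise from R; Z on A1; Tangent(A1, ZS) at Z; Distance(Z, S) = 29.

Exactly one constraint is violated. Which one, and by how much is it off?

Distance(Z, S) = 29 — off by 8.30.

E = (0.00, 0.00) ✓; E.y = 0.00, R.y = 0.00 ✓; |ER| = 42.90 ✓; ∠(DR, RE) = 90.00° ✓; |DR| = 4.000 ✓; bearing(D→Z) − bearing(D→R) = 138.0° ✓; |DZ| = 4.000 ✓; ∠(DZ, ZS) = 89.99° ✓; |ZS| = 20.70 ✗.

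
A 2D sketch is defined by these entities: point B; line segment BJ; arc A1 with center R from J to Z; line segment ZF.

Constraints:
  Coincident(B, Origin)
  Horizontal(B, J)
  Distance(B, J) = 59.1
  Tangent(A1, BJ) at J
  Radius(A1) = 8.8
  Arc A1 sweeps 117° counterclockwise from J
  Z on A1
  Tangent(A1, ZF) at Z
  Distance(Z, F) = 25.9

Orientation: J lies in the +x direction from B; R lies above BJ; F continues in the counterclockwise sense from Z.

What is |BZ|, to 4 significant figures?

68.15

B is at the origin; B and J share the same y with |BJ| = 59.1 and J on the +x side, so J = (59.10, 0.000). Since A1 is tangent to BJ there, RJ ⟂ BJ, so R = J + (0, 8.8) = (59.10, 8.800). On A1, J sits at bearing -90° from R; a 117° counterclockwise sweep puts Z at bearing 27°, so Z = R + 8.8·(cos 27°, sin 27°) = (66.94, 12.80). Then |BZ| = |Z − B| = 68.15.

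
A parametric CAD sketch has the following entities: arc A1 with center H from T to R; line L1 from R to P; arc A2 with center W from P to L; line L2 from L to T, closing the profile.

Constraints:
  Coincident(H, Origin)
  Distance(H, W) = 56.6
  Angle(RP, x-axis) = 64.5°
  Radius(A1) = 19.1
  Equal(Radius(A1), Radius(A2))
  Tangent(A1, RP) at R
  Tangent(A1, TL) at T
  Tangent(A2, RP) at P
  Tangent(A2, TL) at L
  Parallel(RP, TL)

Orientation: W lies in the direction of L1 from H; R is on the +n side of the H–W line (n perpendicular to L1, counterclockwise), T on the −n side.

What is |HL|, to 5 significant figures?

59.736

The slot axis is L1's direction at 64.5°, so u = (cos 64.5°, sin 64.5°) = (0.43051, 0.90259) and n = (−sin 64.5°, cos 64.5°) = (-0.90259, 0.43051). H is at the origin and W lies 56.6 along u from H, so W = 56.6·u = (24.367, 51.086). Tangency of A1 to both parallel lines with radius 19.1 puts R and T at H ± 19.1·n: R = (-17.239, 8.2228), T = (17.239, -8.2228). Equal radii place P and L the same way about W: P = W + 19.1·n = (7.1275, 59.309), L = W − 19.1·n = (41.606, 42.864). Then |HL| = |L − H| = 59.736.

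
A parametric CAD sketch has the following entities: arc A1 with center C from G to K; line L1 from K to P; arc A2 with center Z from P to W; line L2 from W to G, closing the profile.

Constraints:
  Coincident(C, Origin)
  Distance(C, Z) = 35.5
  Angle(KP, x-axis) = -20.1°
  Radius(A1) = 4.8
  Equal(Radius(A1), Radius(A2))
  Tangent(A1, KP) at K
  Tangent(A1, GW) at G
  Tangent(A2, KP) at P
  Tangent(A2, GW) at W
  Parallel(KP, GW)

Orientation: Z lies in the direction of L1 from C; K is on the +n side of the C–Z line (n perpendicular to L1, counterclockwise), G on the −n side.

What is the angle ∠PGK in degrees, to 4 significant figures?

74.87°

The slot axis is L1's direction at -20.1°, so u = (cos -20.1°, sin -20.1°) = (0.9391, -0.3437) and n = (−sin -20.1°, cos -20.1°) = (0.3437, 0.9391). C is at the origin and Z lies 35.5 along u from C, so Z = 35.5·u = (33.34, -12.20). Tangency of A1 to both parallel lines with radius 4.8 puts K and G at C ± 4.8·n: K = (1.650, 4.508), G = (-1.650, -4.508). Equal radii place P and W the same way about Z: P = Z + 4.8·n = (34.99, -7.692), W = Z − 4.8·n = (31.69, -16.71). Then cos ∠PGK = GP·GK / (|GP||GK|), giving 74.87°.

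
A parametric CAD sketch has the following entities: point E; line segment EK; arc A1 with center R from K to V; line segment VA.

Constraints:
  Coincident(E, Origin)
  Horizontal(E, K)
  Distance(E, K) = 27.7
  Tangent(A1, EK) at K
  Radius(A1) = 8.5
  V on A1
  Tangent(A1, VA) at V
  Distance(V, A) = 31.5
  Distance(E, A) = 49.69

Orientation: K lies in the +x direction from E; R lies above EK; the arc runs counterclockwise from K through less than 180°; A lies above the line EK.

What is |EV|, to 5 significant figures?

37.470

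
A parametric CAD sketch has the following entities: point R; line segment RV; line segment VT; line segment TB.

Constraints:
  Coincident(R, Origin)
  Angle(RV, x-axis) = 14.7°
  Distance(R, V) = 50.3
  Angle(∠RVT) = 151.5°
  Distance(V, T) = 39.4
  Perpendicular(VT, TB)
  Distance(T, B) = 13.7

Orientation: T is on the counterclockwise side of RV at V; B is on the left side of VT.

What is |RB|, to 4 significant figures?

84.24

∠RVT = 151.5°, so VT runs at 14.7° + (180° − 151.5°) = 43.20° from the x-axis; with |VT| = 39.4, T = V + 39.4·(cos 43.20°, sin 43.20°) = (77.37, 39.74). VT ⟂ TB; with |TB| = 13.7 on the left of VT, B = T + 13.7·(-0.6845, 0.7290) = (68.00, 49.72). Then |RB| = |B − R| = 84.24.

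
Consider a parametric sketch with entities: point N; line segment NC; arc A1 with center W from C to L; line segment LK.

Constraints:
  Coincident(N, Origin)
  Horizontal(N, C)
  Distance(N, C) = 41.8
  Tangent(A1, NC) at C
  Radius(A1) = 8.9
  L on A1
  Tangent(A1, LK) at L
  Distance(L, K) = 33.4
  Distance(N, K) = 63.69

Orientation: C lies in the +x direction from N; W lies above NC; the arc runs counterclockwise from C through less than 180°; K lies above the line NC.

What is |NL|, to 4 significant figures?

51.60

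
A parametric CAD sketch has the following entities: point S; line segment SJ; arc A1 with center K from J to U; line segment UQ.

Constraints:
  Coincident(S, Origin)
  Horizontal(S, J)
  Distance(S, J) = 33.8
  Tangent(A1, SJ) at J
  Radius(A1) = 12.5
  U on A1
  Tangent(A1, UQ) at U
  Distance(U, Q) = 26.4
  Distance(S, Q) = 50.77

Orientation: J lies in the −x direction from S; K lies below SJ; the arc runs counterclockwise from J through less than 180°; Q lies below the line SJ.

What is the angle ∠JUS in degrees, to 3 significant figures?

38.2°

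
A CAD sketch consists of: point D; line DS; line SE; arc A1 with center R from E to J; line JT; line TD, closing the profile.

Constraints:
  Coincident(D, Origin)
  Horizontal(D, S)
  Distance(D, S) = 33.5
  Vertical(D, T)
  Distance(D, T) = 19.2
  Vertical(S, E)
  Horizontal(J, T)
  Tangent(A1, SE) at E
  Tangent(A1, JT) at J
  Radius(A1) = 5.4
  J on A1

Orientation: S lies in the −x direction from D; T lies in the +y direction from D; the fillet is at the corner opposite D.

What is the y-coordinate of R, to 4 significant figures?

13.80

D is at the origin; DS is horizontal with |DS| = 33.5 and S on the −x side, so S = (-33.50, 0.000). DT is vertical with |DT| = 19.2 and T on the +y side, so T = (0.000, 19.20). The virtual corner opposite D is at (-33.50, 19.20). The tangent condition forces RE to be normal to SE and the tangent condition forces RJ to be normal to JT, with radius 5.4, so the center R sits 5.4 in from both sides at R = (-28.10, 13.80). So R.y = 13.80.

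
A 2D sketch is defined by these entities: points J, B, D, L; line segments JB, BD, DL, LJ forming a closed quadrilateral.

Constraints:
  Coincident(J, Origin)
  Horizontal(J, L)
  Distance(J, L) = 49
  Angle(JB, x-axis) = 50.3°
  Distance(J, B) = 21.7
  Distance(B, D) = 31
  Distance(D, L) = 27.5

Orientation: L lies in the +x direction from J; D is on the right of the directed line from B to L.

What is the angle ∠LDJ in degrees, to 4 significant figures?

126.2°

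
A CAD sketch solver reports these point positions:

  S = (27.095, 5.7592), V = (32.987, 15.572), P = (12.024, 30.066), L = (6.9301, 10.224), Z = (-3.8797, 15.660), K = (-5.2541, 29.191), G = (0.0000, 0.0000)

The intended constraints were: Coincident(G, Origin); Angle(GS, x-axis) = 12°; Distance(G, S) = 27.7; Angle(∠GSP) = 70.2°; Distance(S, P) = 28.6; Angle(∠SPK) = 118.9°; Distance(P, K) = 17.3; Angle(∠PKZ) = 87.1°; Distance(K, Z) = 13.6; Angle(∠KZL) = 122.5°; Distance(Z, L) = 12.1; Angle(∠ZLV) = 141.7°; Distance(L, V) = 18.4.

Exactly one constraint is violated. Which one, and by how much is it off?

Distance(L, V) = 18.4 — off by 8.20.

G = (0.00, 0.00) ✓; GS at 12.00° ✓; |GS| = 27.70 ✓; ∠GSP = 70.20° ✓; |SP| = 28.60 ✓; ∠SPK = 118.9° ✓; |PK| = 17.30 ✓; ∠PKZ = 87.10° ✓; |KZ| = 13.60 ✓; ∠KZL = 122.5° ✓; |ZL| = 12.10 ✓; ∠ZLV = 141.7° ✓; |LV| = 26.60 ✗.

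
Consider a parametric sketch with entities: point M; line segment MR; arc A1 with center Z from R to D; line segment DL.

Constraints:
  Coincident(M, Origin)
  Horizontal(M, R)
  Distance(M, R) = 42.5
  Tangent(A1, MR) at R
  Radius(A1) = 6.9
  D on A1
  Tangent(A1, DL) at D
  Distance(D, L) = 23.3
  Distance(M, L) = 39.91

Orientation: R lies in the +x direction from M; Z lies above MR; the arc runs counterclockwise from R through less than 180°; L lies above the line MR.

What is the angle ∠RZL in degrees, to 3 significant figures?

147°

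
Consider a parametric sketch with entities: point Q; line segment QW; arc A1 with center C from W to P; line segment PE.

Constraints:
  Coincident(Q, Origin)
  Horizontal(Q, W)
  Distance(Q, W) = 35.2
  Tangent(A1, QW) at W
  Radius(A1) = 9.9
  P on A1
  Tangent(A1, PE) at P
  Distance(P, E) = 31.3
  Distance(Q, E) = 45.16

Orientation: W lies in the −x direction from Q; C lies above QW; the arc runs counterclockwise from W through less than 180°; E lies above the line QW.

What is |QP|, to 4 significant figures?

26.82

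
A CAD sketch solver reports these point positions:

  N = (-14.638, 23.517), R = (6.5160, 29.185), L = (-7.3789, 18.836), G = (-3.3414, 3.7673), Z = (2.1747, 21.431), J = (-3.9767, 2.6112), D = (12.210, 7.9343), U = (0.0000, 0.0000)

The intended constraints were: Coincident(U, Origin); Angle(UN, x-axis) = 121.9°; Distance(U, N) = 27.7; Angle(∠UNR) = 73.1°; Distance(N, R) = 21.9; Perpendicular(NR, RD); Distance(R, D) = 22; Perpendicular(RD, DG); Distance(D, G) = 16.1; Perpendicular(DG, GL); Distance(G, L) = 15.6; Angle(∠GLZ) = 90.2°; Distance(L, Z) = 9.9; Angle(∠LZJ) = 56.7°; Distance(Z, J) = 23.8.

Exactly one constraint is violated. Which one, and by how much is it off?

Distance(Z, J) = 23.8 — off by 4.00.

U = (0.00, 0.00) ✓; UN at 121.9° ✓; |UN| = 27.70 ✓; ∠UNR = 73.10° ✓; |NR| = 21.90 ✓; ∠(NR, RD) = 90.00° ✓; |RD| = 22.00 ✓; ∠(RD, DG) = 90.00° ✓; |DG| = 16.10 ✓; ∠(DG, GL) = 90.00° ✓; |GL| = 15.60 ✓; ∠GLZ = 90.20° ✓; |LZ| = 9.900 ✓; ∠LZJ = 56.70° ✓; |ZJ| = 19.80 ✗.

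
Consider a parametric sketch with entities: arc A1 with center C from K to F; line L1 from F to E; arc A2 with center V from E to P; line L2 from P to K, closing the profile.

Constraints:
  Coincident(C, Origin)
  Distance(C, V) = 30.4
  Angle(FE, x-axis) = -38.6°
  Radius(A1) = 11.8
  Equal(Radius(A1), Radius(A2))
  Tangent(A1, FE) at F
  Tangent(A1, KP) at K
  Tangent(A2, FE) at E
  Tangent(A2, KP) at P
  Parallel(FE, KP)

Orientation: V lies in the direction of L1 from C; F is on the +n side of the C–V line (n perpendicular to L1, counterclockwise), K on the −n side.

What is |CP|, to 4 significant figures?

32.61

Tangency of A1 to both parallel lines with radius 11.8 puts F and K at C ± 11.8·n: F = (7.362, 9.222), K = (-7.362, -9.222). Equal radii place E and P the same way about V: E = V + 11.8·n = (31.12, -9.744), P = V − 11.8·n = (16.40, -28.19). Then |CP| = |P − C| = 32.61.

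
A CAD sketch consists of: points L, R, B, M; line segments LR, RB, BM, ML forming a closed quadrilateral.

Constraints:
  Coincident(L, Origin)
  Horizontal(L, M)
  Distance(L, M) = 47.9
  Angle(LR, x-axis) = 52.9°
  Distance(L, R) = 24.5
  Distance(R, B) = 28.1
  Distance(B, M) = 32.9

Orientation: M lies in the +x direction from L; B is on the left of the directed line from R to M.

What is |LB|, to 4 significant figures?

51.18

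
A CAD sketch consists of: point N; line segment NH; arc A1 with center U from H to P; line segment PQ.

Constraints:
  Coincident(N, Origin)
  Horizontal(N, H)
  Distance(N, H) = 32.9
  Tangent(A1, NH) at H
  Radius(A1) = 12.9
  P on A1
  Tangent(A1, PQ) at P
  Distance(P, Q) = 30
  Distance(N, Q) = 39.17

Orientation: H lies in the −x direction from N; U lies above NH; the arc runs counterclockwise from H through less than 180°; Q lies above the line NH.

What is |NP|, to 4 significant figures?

22.48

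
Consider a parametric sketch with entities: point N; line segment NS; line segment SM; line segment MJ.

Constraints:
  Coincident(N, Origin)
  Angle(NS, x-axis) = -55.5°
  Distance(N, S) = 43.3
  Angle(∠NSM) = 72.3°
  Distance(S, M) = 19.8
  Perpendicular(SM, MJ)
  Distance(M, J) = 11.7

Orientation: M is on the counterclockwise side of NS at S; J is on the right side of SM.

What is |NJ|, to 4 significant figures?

53.36

∠NSM = 72.3°, so SM runs at -55.5° + (180° − 72.3°) = 52.20° from the x-axis; with |SM| = 19.8, M = S + 19.8·(cos 52.20°, sin 52.20°) = (36.66, -20.04). SM is perpendicular to MJ; with |MJ| = 11.7 on the right of SM, J = M + 11.7·(0.7902, -0.6129) = (45.91, -27.21). Then |NJ| = |J − N| = 53.36.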